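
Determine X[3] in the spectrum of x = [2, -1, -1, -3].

X[3] = Σ(n=0 to 3) x[n] · ω_4^(3n) where ω_4 = e^(-2πi/4)
= (2)·ω_4^0 + (-1)·ω_4^3 + (-1)·ω_4^6 + (-3)·ω_4^9

X[3] = 3+2i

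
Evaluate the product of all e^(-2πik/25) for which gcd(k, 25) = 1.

The primitive 25th roots of unity are ω_25^k for k coprime to 25: k ∈ {1, 2, 3, 4, 6, 7, 8, 9, 11, 12, 13, 14, 16, 17, 18, 19, 21, 22, 23, 24}
Their product equals the constant term of the cyclotomic polynomial Φ_25(x) up to sign.
For n ≥ 3, the product of all primitive nth roots of unity is 1. (For n=1 it is 1; for n=2 it is -1.)

1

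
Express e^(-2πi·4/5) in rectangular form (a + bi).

ω_5^4 = e^(-2πi·4/5)
= cos(-2π·4/5) + i·sin(-2π·4/5)
= cos(-8π/5) + i·sin(-8π/5)

ω_5^4 = cos(-8π/5) + i·sin(-8π/5) = 0.3090+0.9511i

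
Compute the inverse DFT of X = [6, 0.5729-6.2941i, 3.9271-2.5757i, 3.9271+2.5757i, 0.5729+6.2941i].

x[n] = (1/5) Σ(k=0 to 4) X[k] · e^(2πikn/5)

Computing each x[n]:
x[0] = 3
x[1] = 3
x[2] = 2
x[3] = 1
x[4] = -3

x = [3, 3, 2, 1, -3]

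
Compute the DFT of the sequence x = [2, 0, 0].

X[k] = Σ(n=0 to 2) x[n] · ω_3^(nk)
where ω_3 = e^(-2πi/3)

Computing each X[k]:
X[0] = 2
X[1] = 2
X[2] = 2

X = [2, 2, 2]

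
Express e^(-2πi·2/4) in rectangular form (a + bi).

ω_4^2 = e^(-2πi·2/4)
= cos(-2π·2/4) + i·sin(-2π·2/4)
= cos(-4π/4) + i·sin(-4π/4)

ω_4^2 = cos(-4π/4) + i·sin(-4π/4) = -1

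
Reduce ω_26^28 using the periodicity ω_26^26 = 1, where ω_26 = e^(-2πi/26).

Since ω_26^26 = 1, powers reduce modulo 26.
28 mod 26 = 2
So ω_26^28 = ω_26^2 = e^(-2πi·2/26)

ω_26^28 = ω_26^2 = 0.8855-0.4647i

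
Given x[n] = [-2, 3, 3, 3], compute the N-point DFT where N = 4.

X[k] = Σ(n=0 to 3) x[n] · ω_4^(nk)
where ω_4 = e^(-2πi/4)

Computing each X[k]:
X[0] = 7
X[1] = -5
X[2] = -5
X[3] = -5

X = [7, -5, -5, -5]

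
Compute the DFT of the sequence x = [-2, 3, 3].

X[k] = Σ(n=0 to 2) x[n] · ω_3^(nk)
where ω_3 = e^(-2πi/3)

Computing each X[k]:
X[0] = 4
X[1] = -5
X[2] = -5

X = [4, -5, -5]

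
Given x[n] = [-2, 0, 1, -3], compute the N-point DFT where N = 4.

X[k] = Σ(n=0 to 3) x[n] · ω_4^(nk)
where ω_4 = e^(-2πi/4)

Computing each X[k]:
X[0] = -4
X[1] = -3-3i
X[2] = 2
X[3] = -3+3i

X = [-4, -3-3i, 2, -3+3i]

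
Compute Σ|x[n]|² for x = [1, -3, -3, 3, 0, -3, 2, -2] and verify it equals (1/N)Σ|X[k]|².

Time domain:
Σ|x[n]|² = |1|² + |-3|² + |-3|² + |3|² + |0|² + |-3|² + |2|² + |-2|² = 45.0000

Frequency domain:
(1/8)Σ|X[k]|² = (1/8)(|-5|² + |-2.5355+1.4645i|² + |2+7i|² + |4.5355-8.5355i|² + |5|² + |4.5355+8.5355i|² + |2-7i|² + |-2.5355-1.4645i|²) = (1/8)·360.0000 = 45.0000

Both sides agree, confirming Parseval's theorem.

Σ|x[n]|² = (1/N)Σ|X[k]|² = 45.0000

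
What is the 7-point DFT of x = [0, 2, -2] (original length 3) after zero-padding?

Original 3-point DFT: [0, -3.4641i, 3.4641i]
Zero-padded 7-point DFT provides frequency interpolation.

DFT_7([x, 0, ...]) = [0, 1.6920+0.3862i, 1.3569-2.8176i, -3.0489-2.4314i, -3.0489+2.4314i, 1.3569+2.8176i, 1.6920-0.3862i]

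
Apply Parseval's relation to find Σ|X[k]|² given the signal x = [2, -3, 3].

Parseval: Σ|x[n]|² = (1/N)Σ|X[k]|², so Σ|X[k]|² = N·Σ|x[n]|² = 3·22.0000

Σ|X[k]|² = N·Σ|x[n]|² = 3·22.0000 = 66.0000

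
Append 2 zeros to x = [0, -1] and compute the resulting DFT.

Original 2-point DFT: [-1, 1]
Zero-padded 4-point DFT provides frequency interpolation.

DFT_4([x, 0, ...]) = [-1, 1i, 1, -1i]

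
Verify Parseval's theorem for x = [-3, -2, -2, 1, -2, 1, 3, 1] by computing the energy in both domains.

Time domain:
Σ|x[n]|² = |-3|² + |-2|² + |-2|² + |1|² + |-2|² + |1|² + |3|² + |1|² = 33.0000

Frequency domain:
(1/8)Σ|X[k]|² = (1/8)(|-3|² + |-3.1213+7.1213i|² + |-6+3i|² + |1.1213-2.8787i|² + |-5|² + |1.1213+2.8787i|² + |-6-3i|² + |-3.1213-7.1213i|²) = (1/8)·264.0000 = 33.0000

Both sides agree, confirming Parseval's theorem.

Σ|x[n]|² = (1/N)Σ|X[k]|² = 33.0000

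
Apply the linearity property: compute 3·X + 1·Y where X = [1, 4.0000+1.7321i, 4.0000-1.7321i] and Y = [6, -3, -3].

By linearity: DFT(3x + 1y) = 3·DFT(x) + 1·DFT(y)
= 3·[1, 4.0000+1.7321i, 4.0000-1.7321i] + 1·[6, -3, -3]

Computing element-wise:
Z[0] = 3·(1) + 1·(6) = 9
Z[1] = 3·(4.0000+1.7321i) + 1·(-3) = 9.0000+5.1963i
Z[2] = 3·(4.0000-1.7321i) + 1·(-3) = 9.0000-5.1963i

DFT(3x + 1y) = 3·X + 1·Y = [9, 9.0000+5.1963i, 9.0000-5.1963i]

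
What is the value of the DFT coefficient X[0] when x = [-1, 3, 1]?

X[0] = Σ(n=0 to 2) x[n] · ω_3^0 = Σ x[n]
= (-1) + (3) + (1)

X[0] = 3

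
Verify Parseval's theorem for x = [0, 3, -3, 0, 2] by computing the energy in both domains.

Time domain:
Σ|x[n]|² = |0|² + |3|² + |-3|² + |0|² + |2|² = 22.0000

Frequency domain:
(1/5)Σ|X[k]|² = (1/5)(|2|² + |3.9721+0.8123i|² + |-4.9721-3.4410i|² + |-4.9721+3.4410i|² + |3.9721-0.8123i|²) = (1/5)·110.0000 = 22.0000

Both sides agree, confirming Parseval's theorem.

Σ|x[n]|² = (1/N)Σ|X[k]|² = 22.0000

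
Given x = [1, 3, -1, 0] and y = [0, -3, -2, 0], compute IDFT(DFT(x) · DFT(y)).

(x ⊛ y)[n] = Σ(m=0 to 3) x[m] · y[(n-m) mod 4]

Computing each output sample:
(x ⊛ y)[0] = 2
(x ⊛ y)[1] = -3
(x ⊛ y)[2] = -11
(x ⊛ y)[3] = -3

x ⊛ y = [2, -3, -11, -3]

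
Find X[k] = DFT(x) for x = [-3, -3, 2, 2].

X[k] = Σ(n=0 to 3) x[n] · ω_4^(nk)
where ω_4 = e^(-2πi/4)

Computing each X[k]:
X[0] = -2
X[1] = -5+5i
X[2] = 0
X[3] = -5-5i

X = [-2, -5+5i, 0, -5-5i]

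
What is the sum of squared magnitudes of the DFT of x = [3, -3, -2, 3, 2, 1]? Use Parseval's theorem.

Parseval: Σ|x[n]|² = (1/N)Σ|X[k]|², so Σ|X[k]|² = N·Σ|x[n]|² = 6·36.0000

Σ|X[k]|² = N·Σ|x[n]|² = 6·36.0000 = 216.0000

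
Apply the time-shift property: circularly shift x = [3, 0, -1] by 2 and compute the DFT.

Time shift by 2: X_shifted[k] = ω_3^(2k) · X[k]
Shifted x = [0, -1, 3]

DFT(x[n-2]) = [2, -1.0000+3.4641i, -1.0000-3.4641i]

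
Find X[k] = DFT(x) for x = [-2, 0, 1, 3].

X[k] = Σ(n=0 to 3) x[n] · ω_4^(nk)
where ω_4 = e^(-2πi/4)

Computing each X[k]:
X[0] = 2
X[1] = -3+3i
X[2] = -4
X[3] = -3-3i

X = [2, -3+3i, -4, -3-3i]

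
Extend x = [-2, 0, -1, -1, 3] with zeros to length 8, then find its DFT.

Original 5-point DFT: [-1, 0.5451+2.8532i, -5.0451+1.7634i, -5.0451-1.7634i, 0.5451-2.8532i]
Zero-padded 8-point DFT provides frequency interpolation.

DFT_8([x, 0, ...]) = [-1, -4.2929+1.7071i, 2-1i, -5.7071-0.2929i, 1, -5.7071+0.2929i, 2+1i, -4.2929-1.7071i]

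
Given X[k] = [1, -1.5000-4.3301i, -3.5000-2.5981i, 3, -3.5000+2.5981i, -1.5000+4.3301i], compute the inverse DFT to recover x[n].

x[n] = (1/6) Σ(k=0 to 5) X[k] · e^(2πikn/6)

Computing each x[n]:
x[0] = -1
x[1] = 2
x[2] = 2
x[3] = -1
x[4] = 1
x[5] = -2

x = [-1, 2, 2, -1, 1, -2]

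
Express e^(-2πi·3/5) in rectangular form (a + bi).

ω_5^3 = e^(-2πi·3/5)
= cos(-2π·3/5) + i·sin(-2π·3/5)
= cos(-6π/5) + i·sin(-6π/5)

ω_5^3 = cos(-6π/5) + i·sin(-6π/5) = -0.8090+0.5878i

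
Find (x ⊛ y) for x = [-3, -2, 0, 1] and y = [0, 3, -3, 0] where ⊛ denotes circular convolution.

(x ⊛ y)[n] = Σ(m=0 to 3) x[m] · y[(n-m) mod 4]

Computing each output sample:
(x ⊛ y)[0] = 3
(x ⊛ y)[1] = -12
(x ⊛ y)[2] = 3
(x ⊛ y)[3] = 6

x ⊛ y = [3, -12, 3, 6]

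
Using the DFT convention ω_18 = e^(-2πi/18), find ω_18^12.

ω_18^12 = e^(-2πi·12/18)
= cos(-2π·12/18) + i·sin(-2π·12/18)
= cos(-24π/18) + i·sin(-24π/18)

ω_18^12 = cos(-24π/18) + i·sin(-24π/18) = -0.5000+0.8660i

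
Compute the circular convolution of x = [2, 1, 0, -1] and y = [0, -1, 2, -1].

(x ⊛ y)[n] = Σ(m=0 to 3) x[m] · y[(n-m) mod 4]

Computing each output sample:
(x ⊛ y)[0] = 0
(x ⊛ y)[1] = -4
(x ⊛ y)[2] = 4
(x ⊛ y)[3] = 0

x ⊛ y = [0, -4, 4, 0]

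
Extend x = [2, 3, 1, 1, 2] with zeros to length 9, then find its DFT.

Original 5-point DFT: [9, 1.9271-0.9511i, -1.4271-0.5878i, -1.4271+0.5878i, 1.9271+0.9511i]
Zero-padded 9-point DFT provides frequency interpolation.

DFT_9([x, 0, ...]) = [9, 2.0924-4.4632i, 2.6133-1.1448i, -3.4641i, -0.2057+0.7203i, -0.2057-0.7203i, 3.4641i, 2.6133+1.1448i, 2.0924+4.4632i]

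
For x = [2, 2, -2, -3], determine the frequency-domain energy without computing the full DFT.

Parseval: Σ|x[n]|² = (1/N)Σ|X[k]|², so Σ|X[k]|² = N·Σ|x[n]|² = 4·21.0000

Σ|X[k]|² = N·Σ|x[n]|² = 4·21.0000 = 84.0000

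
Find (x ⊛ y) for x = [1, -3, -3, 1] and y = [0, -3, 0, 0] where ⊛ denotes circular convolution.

(x ⊛ y)[n] = Σ(m=0 to 3) x[m] · y[(n-m) mod 4]

Computing each output sample:
(x ⊛ y)[0] = -3
(x ⊛ y)[1] = -3
(x ⊛ y)[2] = 9
(x ⊛ y)[3] = 9

x ⊛ y = [-3, -3, 9, 9]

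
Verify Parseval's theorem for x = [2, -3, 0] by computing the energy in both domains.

Time domain:
Σ|x[n]|² = |2|² + |-3|² + |0|² = 13.0000

Frequency domain:
(1/3)Σ|X[k]|² = (1/3)(|-1|² + |3.5000+2.5981i|² + |3.5000-2.5981i|²) = (1/3)·39.0000 = 13.0000

Both sides agree, confirming Parseval's theorem.

Σ|x[n]|² = (1/N)Σ|X[k]|² = 13.0000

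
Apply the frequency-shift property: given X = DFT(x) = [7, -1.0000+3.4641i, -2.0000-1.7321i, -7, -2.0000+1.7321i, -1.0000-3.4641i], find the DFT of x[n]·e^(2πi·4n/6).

Modulation property: DFT(ω_6^(-4n)·x[n]) = X[(k-4) mod 6], so circularly shift X by 4 positions.

X[k-4] = [-2.0000-1.7321i, -7, -2.0000+1.7321i, -1.0000-3.4641i, 7, -1.0000+3.4641i]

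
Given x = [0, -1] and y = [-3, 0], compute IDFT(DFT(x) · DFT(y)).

(x ⊛ y)[n] = Σ(m=0 to 1) x[m] · y[(n-m) mod 2]

Computing each output sample:
(x ⊛ y)[0] = 0
(x ⊛ y)[1] = 3

x ⊛ y = [0, 3]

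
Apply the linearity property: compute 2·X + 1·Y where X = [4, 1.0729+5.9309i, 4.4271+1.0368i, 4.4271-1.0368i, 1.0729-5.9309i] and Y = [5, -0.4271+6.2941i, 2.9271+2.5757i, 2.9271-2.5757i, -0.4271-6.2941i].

By linearity: DFT(2x + 1y) = 2·DFT(x) + 1·DFT(y)
= 2·[4, 1.0729+5.9309i, 4.4271+1.0368i, 4.4271-1.0368i, 1.0729-5.9309i] + 1·[5, -0.4271+6.2941i, 2.9271+2.5757i, 2.9271-2.5757i, -0.4271-6.2941i]

Computing element-wise:
Z[0] = 2·(4) + 1·(5) = 13
Z[1] = 2·(1.0729+5.9309i) + 1·(-0.4271+6.2941i) = 1.7187+18.1559i
Z[2] = 2·(4.4271+1.0368i) + 1·(2.9271+2.5757i) = 11.7813+4.6493i
Z[3] = 2·(4.4271-1.0368i) + 1·(2.9271-2.5757i) = 11.7813-4.6493i
Z[4] = 2·(1.0729-5.9309i) + 1·(-0.4271-6.2941i) = 1.7187-18.1559i

DFT(2x + 1y) = 2·X + 1·Y = [13, 1.7187+18.1559i, 11.7813+4.6493i, 11.7813-4.6493i, 1.7187-18.1559i]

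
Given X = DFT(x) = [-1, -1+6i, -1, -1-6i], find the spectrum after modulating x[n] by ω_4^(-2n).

Modulation property: DFT(ω_4^(-2n)·x[n]) = X[(k-2) mod 4], so circularly shift X by 2 positions.

X[k-2] = [-1, -1-6i, -1, -1+6i]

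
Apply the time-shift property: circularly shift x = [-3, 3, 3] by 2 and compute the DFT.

Time shift by 2: X_shifted[k] = ω_3^(2k) · X[k]
Shifted x = [3, 3, -3]

DFT(x[n-2]) = [3, 3.0000-5.1962i, 3.0000+5.1962i]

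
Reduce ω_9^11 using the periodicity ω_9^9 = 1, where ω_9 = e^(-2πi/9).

Since ω_9^9 = 1, powers reduce modulo 9.
11 mod 9 = 2
So ω_9^11 = ω_9^2 = e^(-2πi·2/9)

ω_9^11 = ω_9^2 = 0.1736-0.9848i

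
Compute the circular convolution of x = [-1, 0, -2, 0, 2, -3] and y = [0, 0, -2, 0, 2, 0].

(x ⊛ y)[n] = Σ(m=0 to 5) x[m] · y[(n-m) mod 6]

Computing each output sample:
(x ⊛ y)[0] = -8
(x ⊛ y)[1] = 6
(x ⊛ y)[2] = 6
(x ⊛ y)[3] = -6
(x ⊛ y)[4] = 2
(x ⊛ y)[5] = 0

x ⊛ y = [-8, 6, 6, -6, 2, 0]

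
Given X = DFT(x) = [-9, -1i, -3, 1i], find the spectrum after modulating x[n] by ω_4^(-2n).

Modulation property: DFT(ω_4^(-2n)·x[n]) = X[(k-2) mod 4], so circularly shift X by 2 positions.

X[k-2] = [-3, 1i, -9, -1i]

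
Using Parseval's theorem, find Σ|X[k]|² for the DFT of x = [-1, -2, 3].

Parseval: Σ|x[n]|² = (1/N)Σ|X[k]|², so Σ|X[k]|² = N·Σ|x[n]|² = 3·14.0000

Σ|X[k]|² = N·Σ|x[n]|² = 3·14.0000 = 42.0000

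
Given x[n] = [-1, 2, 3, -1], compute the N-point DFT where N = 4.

X[k] = Σ(n=0 to 3) x[n] · ω_4^(nk)
where ω_4 = e^(-2πi/4)

Computing each X[k]:
X[0] = 3
X[1] = -4-3i
X[2] = 1
X[3] = -4+3i

X = [3, -4-3i, 1, -4+3i]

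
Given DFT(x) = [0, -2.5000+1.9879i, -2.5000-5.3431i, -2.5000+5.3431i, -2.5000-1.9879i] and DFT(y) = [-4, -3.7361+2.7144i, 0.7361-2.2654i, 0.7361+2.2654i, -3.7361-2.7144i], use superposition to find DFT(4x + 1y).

By linearity: DFT(4x + 1y) = 4·DFT(x) + 1·DFT(y)
= 4·[0, -2.5000+1.9879i, -2.5000-5.3431i, -2.5000+5.3431i, -2.5000-1.9879i] + 1·[-4, -3.7361+2.7144i, 0.7361-2.2654i, 0.7361+2.2654i, -3.7361-2.7144i]

Computing element-wise:
Z[0] = 4·(0) + 1·(-4) = -4
Z[1] = 4·(-2.5000+1.9879i) + 1·(-3.7361+2.7144i) = -13.7361+10.6660i
Z[2] = 4·(-2.5000-5.3431i) + 1·(0.7361-2.2654i) = -9.2639-23.6378i
Z[3] = 4·(-2.5000+5.3431i) + 1·(0.7361+2.2654i) = -9.2639+23.6378i
Z[4] = 4·(-2.5000-1.9879i) + 1·(-3.7361-2.7144i) = -13.7361-10.6660i

DFT(4x + 1y) = 4·X + 1·Y = [-4, -13.7361+10.6660i, -9.2639-23.6378i, -9.2639+23.6378i, -13.7361-10.6660i]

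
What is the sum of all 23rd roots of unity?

Sum of all nth roots of unity equals 0 for n > 1 (geometric series with r ≠ 1).

0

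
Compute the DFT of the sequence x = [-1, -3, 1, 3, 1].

X[k] = Σ(n=0 to 4) x[n] · ω_5^(nk)
where ω_5 = e^(-2πi/5)

Computing each X[k]:
X[0] = 1
X[1] = -4.8541+4.9798i
X[2] = 1.8541+0.4490i
X[3] = 1.8541-0.4490i
X[4] = -4.8541-4.9798i

X = [1, -4.8541+4.9798i, 1.8541+0.4490i, 1.8541-0.4490i, -4.8541-4.9798i]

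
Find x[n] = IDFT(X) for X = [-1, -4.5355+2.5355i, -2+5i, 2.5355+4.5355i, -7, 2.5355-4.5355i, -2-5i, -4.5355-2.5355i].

x[n] = (1/8) Σ(k=0 to 7) X[k] · e^(2πikn/8)

Computing each x[n]:
x[0] = -2
x[1] = -3
x[2] = 0
x[3] = 2
x[4] = -1
x[5] = 2
x[6] = -1
x[7] = 2

x = [-2, -3, 0, 2, -1, 2, -1, 2]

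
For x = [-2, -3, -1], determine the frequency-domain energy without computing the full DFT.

Parseval: Σ|x[n]|² = (1/N)Σ|X[k]|², so Σ|X[k]|² = N·Σ|x[n]|² = 3·14.0000

Σ|X[k]|² = N·Σ|x[n]|² = 3·14.0000 = 42.0000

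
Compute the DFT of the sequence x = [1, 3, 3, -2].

X[k] = Σ(n=0 to 3) x[n] · ω_4^(nk)
where ω_4 = e^(-2πi/4)

Computing each X[k]:
X[0] = 5
X[1] = -2-5i
X[2] = 3
X[3] = -2+5i

X = [5, -2-5i, 3, -2+5i]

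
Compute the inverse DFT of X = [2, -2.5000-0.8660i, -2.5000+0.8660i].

x[n] = (1/3) Σ(k=0 to 2) X[k] · e^(2πikn/3)

Computing each x[n]:
x[0] = -1
x[1] = 2
x[2] = 1

x = [-1, 2, 1]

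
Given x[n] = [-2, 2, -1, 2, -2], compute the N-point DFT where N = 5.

X[k] = Σ(n=0 to 4) x[n] · ω_5^(nk)
where ω_5 = e^(-2πi/5)

Computing each X[k]:
X[0] = -1
X[1] = -2.8090-2.0409i
X[2] = -1.6910-5.2043i
X[3] = -1.6910+5.2043i
X[4] = -2.8090+2.0409i

X = [-1, -2.8090-2.0409i, -1.6910-5.2043i, -1.6910+5.2043i, -2.8090+2.0409i]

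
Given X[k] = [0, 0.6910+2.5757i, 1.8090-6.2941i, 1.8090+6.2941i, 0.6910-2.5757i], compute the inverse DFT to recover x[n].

x[n] = (1/5) Σ(k=0 to 4) X[k] · e^(2πikn/5)

Computing each x[n]:
x[0] = 1
x[1] = 0
x[2] = -3
x[3] = 3
x[4] = -1

x = [1, 0, -3, 3, -1]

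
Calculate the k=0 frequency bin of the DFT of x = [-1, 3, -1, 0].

X[0] = Σ(n=0 to 3) x[n] · ω_4^0 = Σ x[n]
= (-1) + (3) + (-1) + (0)

X[0] = 1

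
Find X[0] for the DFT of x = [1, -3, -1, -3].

X[0] = Σ(n=0 to 3) x[n] · ω_4^0 = Σ x[n]
= (1) + (-3) + (-1) + (-3)

X[0] = -6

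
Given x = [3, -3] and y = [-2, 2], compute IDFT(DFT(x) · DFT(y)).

(x ⊛ y)[n] = Σ(m=0 to 1) x[m] · y[(n-m) mod 2]

Computing each output sample:
(x ⊛ y)[0] = -12
(x ⊛ y)[1] = 12

x ⊛ y = [-12, 12]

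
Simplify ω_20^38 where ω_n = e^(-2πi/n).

Since ω_20^20 = 1, powers reduce modulo 20.
38 mod 20 = 18
So ω_20^38 = ω_20^18 = e^(-2πi·18/20)

ω_20^38 = ω_20^18 = 0.8090+0.5878i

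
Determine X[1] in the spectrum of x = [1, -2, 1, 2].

X[1] = Σ(n=0 to 3) x[n] · ω_4^(1n) where ω_4 = e^(-2πi/4)
= (1)·ω_4^0 + (-2)·ω_4^1 + (1)·ω_4^2 + (2)·ω_4^3

X[1] = 4i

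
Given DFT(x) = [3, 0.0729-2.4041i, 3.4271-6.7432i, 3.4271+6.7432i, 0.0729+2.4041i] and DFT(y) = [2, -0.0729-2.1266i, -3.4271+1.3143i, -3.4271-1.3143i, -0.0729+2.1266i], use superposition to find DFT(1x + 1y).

By linearity: DFT(1x + 1y) = 1·DFT(x) + 1·DFT(y)
= 1·[3, 0.0729-2.4041i, 3.4271-6.7432i, 3.4271+6.7432i, 0.0729+2.4041i] + 1·[2, -0.0729-2.1266i, -3.4271+1.3143i, -3.4271-1.3143i, -0.0729+2.1266i]

Computing element-wise:
Z[0] = 1·(3) + 1·(2) = 5
Z[1] = 1·(0.0729-2.4041i) + 1·(-0.0729-2.1266i) = -4.5307i
Z[2] = 1·(3.4271-6.7432i) + 1·(-3.4271+1.3143i) = -5.4289i
Z[3] = 1·(3.4271+6.7432i) + 1·(-3.4271-1.3143i) = 5.4289i
Z[4] = 1·(0.0729+2.4041i) + 1·(-0.0729+2.1266i) = 4.5307i

DFT(1x + 1y) = 1·X + 1·Y = [5, -4.5307i, -5.4289i, 5.4289i, 4.5307i]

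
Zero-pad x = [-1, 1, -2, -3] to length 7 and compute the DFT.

Original 4-point DFT: [-5, 1-4i, -1, 1+4i]
Zero-padded 7-point DFT provides frequency interpolation.

DFT_7([x, 0, ...]) = [-5, 2.7714+2.4697i, -1.2911-4.1882i, -2.4804+0.9272i, -2.4804-0.9272i, -1.2911+4.1882i, 2.7714-2.4697i]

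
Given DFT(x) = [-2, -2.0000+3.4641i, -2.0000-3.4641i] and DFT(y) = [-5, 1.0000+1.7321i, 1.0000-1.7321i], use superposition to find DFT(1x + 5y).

By linearity: DFT(1x + 5y) = 1·DFT(x) + 5·DFT(y)
= 1·[-2, -2.0000+3.4641i, -2.0000-3.4641i] + 5·[-5, 1.0000+1.7321i, 1.0000-1.7321i]

Computing element-wise:
Z[0] = 1·(-2) + 5·(-5) = -27
Z[1] = 1·(-2.0000+3.4641i) + 5·(1.0000+1.7321i) = 3.0000+12.1246i
Z[2] = 1·(-2.0000-3.4641i) + 5·(1.0000-1.7321i) = 3.0000-12.1246i

DFT(1x + 5y) = 1·X + 5·Y = [-27, 3.0000+12.1246i, 3.0000-12.1246i]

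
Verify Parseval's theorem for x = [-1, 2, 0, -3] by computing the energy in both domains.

Time domain:
Σ|x[n]|² = |-1|² + |2|² + |0|² + |-3|² = 14.0000

Frequency domain:
(1/4)Σ|X[k]|² = (1/4)(|-2|² + |-1-5i|² + |0|² + |-1+5i|²) = (1/4)·56.0000 = 14.0000

Both sides agree, confirming Parseval's theorem.

Σ|x[n]|² = (1/N)Σ|X[k]|² = 14.0000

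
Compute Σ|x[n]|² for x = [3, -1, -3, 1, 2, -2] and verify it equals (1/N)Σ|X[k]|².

Time domain:
Σ|x[n]|² = |3|² + |-1|² + |-3|² + |1|² + |2|² + |-2|² = 28.0000

Frequency domain:
(1/6)Σ|X[k]|² = (1/6)(|0|² + |1.0000+3.4641i|² + |6.0000-5.1962i|² + |4|² + |6.0000+5.1962i|² + |1.0000-3.4641i|²) = (1/6)·168.0000 = 28.0000

Both sides agree, confirming Parseval's theorem.

Σ|x[n]|² = (1/N)Σ|X[k]|² = 28.0000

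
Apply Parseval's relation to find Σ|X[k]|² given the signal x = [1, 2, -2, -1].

Parseval: Σ|x[n]|² = (1/N)Σ|X[k]|², so Σ|X[k]|² = N·Σ|x[n]|² = 4·10.0000

Σ|X[k]|² = N·Σ|x[n]|² = 4·10.0000 = 40.0000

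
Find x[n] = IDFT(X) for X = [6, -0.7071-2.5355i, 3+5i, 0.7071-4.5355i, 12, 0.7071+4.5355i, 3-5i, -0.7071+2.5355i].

x[n] = (1/8) Σ(k=0 to 7) X[k] · e^(2πikn/8)

Computing each x[n]:
x[0] = 3
x[1] = -1
x[2] = 1
x[3] = 2
x[4] = 3
x[5] = -3
x[6] = 2
x[7] = -1

x = [3, -1, 1, 2, 3, -3, 2, -1]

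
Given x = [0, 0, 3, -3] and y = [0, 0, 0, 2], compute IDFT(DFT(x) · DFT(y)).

(x ⊛ y)[n] = Σ(m=0 to 3) x[m] · y[(n-m) mod 4]

Computing each output sample:
(x ⊛ y)[0] = 0
(x ⊛ y)[1] = 6
(x ⊛ y)[2] = -6
(x ⊛ y)[3] = 0

x ⊛ y = [0, 6, -6, 0]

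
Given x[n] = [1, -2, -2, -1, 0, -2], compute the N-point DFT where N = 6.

X[k] = Σ(n=0 to 5) x[n] · ω_6^(nk)
where ω_6 = e^(-2πi/6)

Computing each X[k]:
X[0] = -6
X[1] = 1.0000+1.7321i
X[2] = 3.0000-1.7321i
X[3] = 4
X[4] = 3.0000+1.7321i
X[5] = 1.0000-1.7321i

X = [-6, 1.0000+1.7321i, 3.0000-1.7321i, 4, 3.0000+1.7321i, 1.0000-1.7321i]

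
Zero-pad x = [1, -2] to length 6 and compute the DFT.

Original 2-point DFT: [-1, 3]
Zero-padded 6-point DFT provides frequency interpolation.

DFT_6([x, 0, ...]) = [-1, 1.7321i, 2.0000+1.7321i, 3, 2.0000-1.7321i, -1.7321i]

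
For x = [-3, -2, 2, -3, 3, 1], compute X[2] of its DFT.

X[2] = Σ(n=0 to 5) x[n] · ω_6^(2n) where ω_6 = e^(-2πi/6)
= (-3)·ω_6^0 + (-2)·ω_6^2 + (2)·ω_6^4 + (-3)·ω_6^6 + (3)·ω_6^8 + (1)·ω_6^10

X[2] = -8.0000+1.7321i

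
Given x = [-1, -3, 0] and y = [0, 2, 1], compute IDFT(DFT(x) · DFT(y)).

(x ⊛ y)[n] = Σ(m=0 to 2) x[m] · y[(n-m) mod 3]

Computing each output sample:
(x ⊛ y)[0] = -3
(x ⊛ y)[1] = -2
(x ⊛ y)[2] = -7

x ⊛ y = [-3, -2, -7]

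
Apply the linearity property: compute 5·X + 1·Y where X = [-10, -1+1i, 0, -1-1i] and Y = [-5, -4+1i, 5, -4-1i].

By linearity: DFT(5x + 1y) = 5·DFT(x) + 1·DFT(y)
= 5·[-10, -1+1i, 0, -1-1i] + 1·[-5, -4+1i, 5, -4-1i]

Computing element-wise:
Z[0] = 5·(-10) + 1·(-5) = -55
Z[1] = 5·(-1+1i) + 1·(-4+1i) = -9+6i
Z[2] = 5·(0) + 1·(5) = 5
Z[3] = 5·(-1-1i) + 1·(-4-1i) = -9-6i

DFT(5x + 1y) = 5·X + 1·Y = [-55, -9+6i, 5, -9-6i]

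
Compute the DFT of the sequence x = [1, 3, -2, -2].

X[k] = Σ(n=0 to 3) x[n] · ω_4^(nk)
where ω_4 = e^(-2πi/4)

Computing each X[k]:
X[0] = 0
X[1] = 3-5i
X[2] = -2
X[3] = 3+5i

X = [0, 3-5i, -2, 3+5i]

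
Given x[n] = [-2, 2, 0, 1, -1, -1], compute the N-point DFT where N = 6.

X[k] = Σ(n=0 to 5) x[n] · ω_6^(nk)
where ω_6 = e^(-2πi/6)

Computing each X[k]:
X[0] = -1
X[1] = -2.0000-3.4641i
X[2] = -1.0000-1.7321i
X[3] = -5
X[4] = -1.0000+1.7321i
X[5] = -2.0000+3.4641i

X = [-1, -2.0000-3.4641i, -1.0000-1.7321i, -5, -1.0000+1.7321i, -2.0000+3.4641i]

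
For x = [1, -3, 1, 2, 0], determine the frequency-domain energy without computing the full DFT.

Parseval: Σ|x[n]|² = (1/N)Σ|X[k]|², so Σ|X[k]|² = N·Σ|x[n]|² = 5·15.0000

Σ|X[k]|² = N·Σ|x[n]|² = 5·15.0000 = 75.0000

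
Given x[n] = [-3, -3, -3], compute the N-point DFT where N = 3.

X[k] = Σ(n=0 to 2) x[n] · ω_3^(nk)
where ω_3 = e^(-2πi/3)

Computing each X[k]:
X[0] = -9
X[1] = 0
X[2] = 0

X = [-9, 0, 0]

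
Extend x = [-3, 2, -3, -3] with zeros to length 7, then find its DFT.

Original 4-point DFT: [-7, -5i, -5, 5i]
Zero-padded 7-point DFT provides frequency interpolation.

DFT_7([x, 0, ...]) = [-7, 1.6174+2.6628i, -2.6126-5.5970i, -6.0048-0.2885i, -6.0048+0.2885i, -2.6126+5.5970i, 1.6174-2.6628i]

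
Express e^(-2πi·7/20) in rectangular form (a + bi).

ω_20^7 = e^(-2πi·7/20)
= cos(-2π·7/20) + i·sin(-2π·7/20)
= cos(-14π/20) + i·sin(-14π/20)

ω_20^7 = cos(-14π/20) + i·sin(-14π/20) = -0.5878-0.8090i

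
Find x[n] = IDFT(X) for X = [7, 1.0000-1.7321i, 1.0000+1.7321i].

x[n] = (1/3) Σ(k=0 to 2) X[k] · e^(2πikn/3)

Computing each x[n]:
x[0] = 3
x[1] = 3
x[2] = 1

x = [3, 3, 1]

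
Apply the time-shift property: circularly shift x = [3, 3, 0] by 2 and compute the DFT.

Time shift by 2: X_shifted[k] = ω_3^(2k) · X[k]
Shifted x = [3, 0, 3]

DFT(x[n-2]) = [6, 1.5000+2.5981i, 1.5000-2.5981i]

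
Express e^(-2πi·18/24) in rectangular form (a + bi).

ω_24^18 = e^(-2πi·18/24)
= cos(-2π·18/24) + i·sin(-2π·18/24)
= cos(-36π/24) + i·sin(-36π/24)

ω_24^18 = cos(-36π/24) + i·sin(-36π/24) = 1i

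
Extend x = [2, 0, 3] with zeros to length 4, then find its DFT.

Original 3-point DFT: [5, 0.5000+2.5981i, 0.5000-2.5981i]
Zero-padded 4-point DFT provides frequency interpolation.

DFT_4([x, 0, ...]) = [5, -1, 5, -1]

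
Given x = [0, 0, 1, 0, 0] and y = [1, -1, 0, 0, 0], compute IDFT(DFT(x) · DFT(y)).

(x ⊛ y)[n] = Σ(m=0 to 4) x[m] · y[(n-m) mod 5]

Computing each output sample:
(x ⊛ y)[0] = 0
(x ⊛ y)[1] = 0
(x ⊛ y)[2] = 1
(x ⊛ y)[3] = -1
(x ⊛ y)[4] = 0

x ⊛ y = [0, 0, 1, -1, 0]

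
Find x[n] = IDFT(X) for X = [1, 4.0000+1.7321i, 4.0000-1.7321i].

x[n] = (1/3) Σ(k=0 to 2) X[k] · e^(2πikn/3)

Computing each x[n]:
x[0] = 3
x[1] = -2
x[2] = 0

x = [3, -2, 0]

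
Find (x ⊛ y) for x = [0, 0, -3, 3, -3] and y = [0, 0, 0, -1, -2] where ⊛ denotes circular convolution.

(x ⊛ y)[n] = Σ(m=0 to 4) x[m] · y[(n-m) mod 5]

Computing each output sample:
(x ⊛ y)[0] = 3
(x ⊛ y)[1] = 3
(x ⊛ y)[2] = -3
(x ⊛ y)[3] = 6
(x ⊛ y)[4] = 0

x ⊛ y = [3, 3, -3, 6, 0]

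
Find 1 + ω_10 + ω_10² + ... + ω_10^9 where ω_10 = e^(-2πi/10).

Sum of all nth roots of unity equals 0 for n > 1 (geometric series with r ≠ 1).

0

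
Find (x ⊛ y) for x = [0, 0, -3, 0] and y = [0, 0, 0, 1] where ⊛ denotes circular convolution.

(x ⊛ y)[n] = Σ(m=0 to 3) x[m] · y[(n-m) mod 4]

Computing each output sample:
(x ⊛ y)[0] = 0
(x ⊛ y)[1] = -3
(x ⊛ y)[2] = 0
(x ⊛ y)[3] = 0

x ⊛ y = [0, -3, 0, 0]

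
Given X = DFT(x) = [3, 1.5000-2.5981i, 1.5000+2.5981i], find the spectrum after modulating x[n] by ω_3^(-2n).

Modulation property: DFT(ω_3^(-2n)·x[n]) = X[(k-2) mod 3], so circularly shift X by 2 positions.

X[k-2] = [1.5000-2.5981i, 1.5000+2.5981i, 3]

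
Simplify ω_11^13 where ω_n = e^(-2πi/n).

Since ω_11^11 = 1, powers reduce modulo 11.
13 mod 11 = 2
So ω_11^13 = ω_11^2 = e^(-2πi·2/11)

ω_11^13 = ω_11^2 = 0.4154-0.9096i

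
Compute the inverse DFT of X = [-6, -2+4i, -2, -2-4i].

x[n] = (1/4) Σ(k=0 to 3) X[k] · e^(2πikn/4)

Computing each x[n]:
x[0] = -3
x[1] = -3
x[2] = -1
x[3] = 1

x = [-3, -3, -1, 1]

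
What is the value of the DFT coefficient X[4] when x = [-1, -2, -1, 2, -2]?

X[4] = Σ(n=0 to 4) x[n] · ω_5^(4n) where ω_5 = e^(-2πi/5)
= (-1)·ω_5^0 + (-2)·ω_5^4 + (-1)·ω_5^8 + (2)·ω_5^12 + (-2)·ω_5^16

X[4] = -3.0451-1.7634i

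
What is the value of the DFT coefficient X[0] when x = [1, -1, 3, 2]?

X[0] = Σ(n=0 to 3) x[n] · ω_4^0 = Σ x[n]
= (1) + (-1) + (3) + (2)

X[0] = 5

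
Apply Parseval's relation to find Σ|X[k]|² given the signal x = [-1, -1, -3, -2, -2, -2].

Parseval: Σ|x[n]|² = (1/N)Σ|X[k]|², so Σ|X[k]|² = N·Σ|x[n]|² = 6·23.0000

Σ|X[k]|² = N·Σ|x[n]|² = 6·23.0000 = 138.0000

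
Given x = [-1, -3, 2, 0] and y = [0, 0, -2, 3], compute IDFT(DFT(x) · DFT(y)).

(x ⊛ y)[n] = Σ(m=0 to 3) x[m] · y[(n-m) mod 4]

Computing each output sample:
(x ⊛ y)[0] = -13
(x ⊛ y)[1] = 6
(x ⊛ y)[2] = 2
(x ⊛ y)[3] = 3

x ⊛ y = [-13, 6, 2, 3]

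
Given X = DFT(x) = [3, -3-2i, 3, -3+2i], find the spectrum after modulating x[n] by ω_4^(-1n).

Modulation property: DFT(ω_4^(-1n)·x[n]) = X[(k-1) mod 4], so circularly shift X by 1 positions.

X[k-1] = [-3+2i, 3, -3-2i, 3]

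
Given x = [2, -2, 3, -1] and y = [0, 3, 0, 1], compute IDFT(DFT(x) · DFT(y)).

(x ⊛ y)[n] = Σ(m=0 to 3) x[m] · y[(n-m) mod 4]

Computing each output sample:
(x ⊛ y)[0] = -5
(x ⊛ y)[1] = 9
(x ⊛ y)[2] = -7
(x ⊛ y)[3] = 11

x ⊛ y = [-5, 9, -7, 11]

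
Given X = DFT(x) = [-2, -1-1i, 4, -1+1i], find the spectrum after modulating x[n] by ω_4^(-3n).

Modulation property: DFT(ω_4^(-3n)·x[n]) = X[(k-3) mod 4], so circularly shift X by 3 positions.

X[k-3] = [-1-1i, 4, -1+1i, -2]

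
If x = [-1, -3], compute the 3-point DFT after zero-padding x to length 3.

Original 2-point DFT: [-4, 2]
Zero-padded 3-point DFT provides frequency interpolation.

DFT_3([x, 0, ...]) = [-4, 0.5000+2.5981i, 0.5000-2.5981i]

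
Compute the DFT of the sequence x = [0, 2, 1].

X[k] = Σ(n=0 to 2) x[n] · ω_3^(nk)
where ω_3 = e^(-2πi/3)

Computing each X[k]:
X[0] = 3
X[1] = -1.5000-0.8660i
X[2] = -1.5000+0.8660i

X = [3, -1.5000-0.8660i, -1.5000+0.8660i]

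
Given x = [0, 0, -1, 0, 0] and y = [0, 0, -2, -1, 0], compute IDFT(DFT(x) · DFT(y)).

(x ⊛ y)[n] = Σ(m=0 to 4) x[m] · y[(n-m) mod 5]

Computing each output sample:
(x ⊛ y)[0] = 1
(x ⊛ y)[1] = 0
(x ⊛ y)[2] = 0
(x ⊛ y)[3] = 0
(x ⊛ y)[4] = 2

x ⊛ y = [1, 0, 0, 0, 2]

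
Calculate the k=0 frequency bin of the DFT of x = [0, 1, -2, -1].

X[0] = Σ(n=0 to 3) x[n] · ω_4^0 = Σ x[n]
= (0) + (1) + (-2) + (-1)

X[0] = -2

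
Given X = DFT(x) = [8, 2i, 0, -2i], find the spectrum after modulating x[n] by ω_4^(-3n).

Modulation property: DFT(ω_4^(-3n)·x[n]) = X[(k-3) mod 4], so circularly shift X by 3 positions.

X[k-3] = [2i, 0, -2i, 8]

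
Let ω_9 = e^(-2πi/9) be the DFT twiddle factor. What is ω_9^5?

ω_9^5 = e^(-2πi·5/9)
= cos(-2π·5/9) + i·sin(-2π·5/9)
= cos(-10π/9) + i·sin(-10π/9)

ω_9^5 = cos(-10π/9) + i·sin(-10π/9) = -0.9397+0.3420i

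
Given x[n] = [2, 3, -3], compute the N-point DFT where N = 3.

X[k] = Σ(n=0 to 2) x[n] · ω_3^(nk)
where ω_3 = e^(-2πi/3)

Computing each X[k]:
X[0] = 2
X[1] = 2.0000-5.1962i
X[2] = 2.0000+5.1962i

X = [2, 2.0000-5.1962i, 2.0000+5.1962i]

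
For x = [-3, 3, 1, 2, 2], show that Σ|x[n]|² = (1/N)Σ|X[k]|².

Time domain:
Σ|x[n]|² = |-3|² + |3|² + |1|² + |2|² + |2|² = 27.0000

Frequency domain:
(1/5)Σ|X[k]|² = (1/5)(|5|² + |-3.8820-0.3633i|² + |-6.1180-1.5388i|² + |-6.1180+1.5388i|² + |-3.8820+0.3633i|²) = (1/5)·135.0000 = 27.0000

Both sides agree, confirming Parseval's theorem.

Σ|x[n]|² = (1/N)Σ|X[k]|² = 27.0000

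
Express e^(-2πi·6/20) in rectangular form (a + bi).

ω_20^6 = e^(-2πi·6/20)
= cos(-2π·6/20) + i·sin(-2π·6/20)
= cos(-12π/20) + i·sin(-12π/20)

ω_20^6 = cos(-12π/20) + i·sin(-12π/20) = -0.3090-0.9511i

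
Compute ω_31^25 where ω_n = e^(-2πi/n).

ω_31^25 = e^(-2πi·25/31)
= cos(-2π·25/31) + i·sin(-2π·25/31)
= cos(-50π/31) + i·sin(-50π/31)

ω_31^25 = cos(-50π/31) + i·sin(-50π/31) = 0.3473+0.9378i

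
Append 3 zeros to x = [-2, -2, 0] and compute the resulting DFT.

Original 3-point DFT: [-4, -1.0000+1.7321i, -1.0000-1.7321i]
Zero-padded 6-point DFT provides frequency interpolation.

DFT_6([x, 0, ...]) = [-4, -3.0000+1.7321i, -1.0000+1.7321i, 0, -1.0000-1.7321i, -3.0000-1.7321i]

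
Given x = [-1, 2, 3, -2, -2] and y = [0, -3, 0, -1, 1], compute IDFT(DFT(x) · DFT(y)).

(x ⊛ y)[n] = Σ(m=0 to 4) x[m] · y[(n-m) mod 5]

Computing each output sample:
(x ⊛ y)[0] = 5
(x ⊛ y)[1] = 8
(x ⊛ y)[2] = -6
(x ⊛ y)[3] = -10
(x ⊛ y)[4] = 3

x ⊛ y = [5, 8, -6, -10, 3]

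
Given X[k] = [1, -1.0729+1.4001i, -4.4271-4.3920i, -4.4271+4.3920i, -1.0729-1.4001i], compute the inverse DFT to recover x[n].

x[n] = (1/5) Σ(k=0 to 4) X[k] · e^(2πikn/5)

Computing each x[n]:
x[0] = -2
x[1] = 2
x[2] = -2
x[3] = 2
x[4] = 1

x = [-2, 2, -2, 2, 1]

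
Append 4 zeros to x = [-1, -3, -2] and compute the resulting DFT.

Original 3-point DFT: [-6, 1.5000+0.8660i, 1.5000-0.8660i]
Zero-padded 7-point DFT provides frequency interpolation.

DFT_7([x, 0, ...]) = [-6, -2.4254+4.2954i, 1.4695+2.0570i, 0.4559-0.2620i, 0.4559+0.2620i, 1.4695-2.0570i, -2.4254-4.2954i]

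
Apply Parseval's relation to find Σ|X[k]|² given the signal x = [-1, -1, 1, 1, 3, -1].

Parseval: Σ|x[n]|² = (1/N)Σ|X[k]|², so Σ|X[k]|² = N·Σ|x[n]|² = 6·14.0000

Σ|X[k]|² = N·Σ|x[n]|² = 6·14.0000 = 84.0000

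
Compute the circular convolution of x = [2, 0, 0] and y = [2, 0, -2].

(x ⊛ y)[n] = Σ(m=0 to 2) x[m] · y[(n-m) mod 3]

Computing each output sample:
(x ⊛ y)[0] = 4
(x ⊛ y)[1] = 0
(x ⊛ y)[2] = -4

x ⊛ y = [4, 0, -4]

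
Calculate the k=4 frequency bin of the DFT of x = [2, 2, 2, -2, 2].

X[4] = Σ(n=0 to 4) x[n] · ω_5^(4n) where ω_5 = e^(-2πi/5)
= (2)·ω_5^0 + (2)·ω_5^4 + (2)·ω_5^8 + (-2)·ω_5^12 + (2)·ω_5^16

X[4] = 3.2361+2.3511i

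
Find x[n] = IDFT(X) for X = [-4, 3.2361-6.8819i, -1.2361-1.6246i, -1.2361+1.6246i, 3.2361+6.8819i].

x[n] = (1/5) Σ(k=0 to 4) X[k] · e^(2πikn/5)

Computing each x[n]:
x[0] = 0
x[1] = 3
x[2] = -1
x[3] = -3
x[4] = -3

x = [0, 3, -1, -3, -3]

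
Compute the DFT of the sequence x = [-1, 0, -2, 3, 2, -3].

X[k] = Σ(n=0 to 5) x[n] · ω_6^(nk)
where ω_6 = e^(-2πi/6)

Computing each X[k]:
X[0] = -1
X[1] = -5.5000+0.8660i
X[2] = 3.5000-6.0622i
X[3] = -1
X[4] = 3.5000+6.0622i
X[5] = -5.5000-0.8660i

X = [-1, -5.5000+0.8660i, 3.5000-6.0622i, -1, 3.5000+6.0622i, -5.5000-0.8660i]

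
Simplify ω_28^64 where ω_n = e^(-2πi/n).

Since ω_28^28 = 1, powers reduce modulo 28.
64 mod 28 = 8
So ω_28^64 = ω_28^8 = e^(-2πi·8/28)

ω_28^64 = ω_28^8 = -0.2225-0.9749i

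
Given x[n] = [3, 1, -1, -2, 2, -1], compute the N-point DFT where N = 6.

X[k] = Σ(n=0 to 5) x[n] · ω_6^(nk)
where ω_6 = e^(-2πi/6)

Computing each X[k]:
X[0] = 2
X[1] = 4.5000+0.8660i
X[2] = 0.5000-4.3301i
X[3] = 6
X[4] = 0.5000+4.3301i
X[5] = 4.5000-0.8660i

X = [2, 4.5000+0.8660i, 0.5000-4.3301i, 6, 0.5000+4.3301i, 4.5000-0.8660i]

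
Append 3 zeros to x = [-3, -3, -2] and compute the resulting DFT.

Original 3-point DFT: [-8, -0.5000+0.8660i, -0.5000-0.8660i]
Zero-padded 6-point DFT provides frequency interpolation.

DFT_6([x, 0, ...]) = [-8, -3.5000+4.3301i, -0.5000+0.8660i, -2, -0.5000-0.8660i, -3.5000-4.3301i]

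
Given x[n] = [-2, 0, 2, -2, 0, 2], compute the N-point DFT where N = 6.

X[k] = Σ(n=0 to 5) x[n] · ω_6^(nk)
where ω_6 = e^(-2πi/6)

Computing each X[k]:
X[0] = 0
X[1] = 0
X[2] = -6.0000+3.4641i
X[3] = 0
X[4] = -6.0000-3.4641i
X[5] = 0

X = [0, 0, -6.0000+3.4641i, 0, -6.0000-3.4641i, 0]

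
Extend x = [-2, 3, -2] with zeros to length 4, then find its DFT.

Original 3-point DFT: [-1, -2.5000-4.3301i, -2.5000+4.3301i]
Zero-padded 4-point DFT provides frequency interpolation.

DFT_4([x, 0, ...]) = [-1, -3i, -7, 3i]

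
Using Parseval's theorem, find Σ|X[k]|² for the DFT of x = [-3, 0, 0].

Parseval: Σ|x[n]|² = (1/N)Σ|X[k]|², so Σ|X[k]|² = N·Σ|x[n]|² = 3·9.0000

Σ|X[k]|² = N·Σ|x[n]|² = 3·9.0000 = 27.0000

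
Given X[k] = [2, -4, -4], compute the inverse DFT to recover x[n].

x[n] = (1/3) Σ(k=0 to 2) X[k] · e^(2πikn/3)

Computing each x[n]:
x[0] = -2
x[1] = 2
x[2] = 2

x = [-2, 2, 2]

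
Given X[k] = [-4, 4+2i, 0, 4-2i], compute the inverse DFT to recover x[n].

x[n] = (1/4) Σ(k=0 to 3) X[k] · e^(2πikn/4)

Computing each x[n]:
x[0] = 1
x[1] = -2
x[2] = -3
x[3] = 0

x = [1, -2, -3, 0]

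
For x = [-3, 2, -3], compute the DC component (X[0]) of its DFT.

X[0] = Σ(n=0 to 2) x[n] · ω_3^0 = Σ x[n]
= (-3) + (2) + (-3)

X[0] = -4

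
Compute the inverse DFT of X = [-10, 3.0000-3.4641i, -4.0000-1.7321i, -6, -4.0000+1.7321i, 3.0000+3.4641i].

x[n] = (1/6) Σ(k=0 to 5) X[k] · e^(2πikn/6)

Computing each x[n]:
x[0] = -3
x[1] = 2
x[2] = -2
x[3] = -3
x[4] = -3
x[5] = -1

x = [-3, 2, -2, -3, -3, -1]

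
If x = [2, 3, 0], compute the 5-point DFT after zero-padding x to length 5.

Original 3-point DFT: [5, 0.5000-2.5981i, 0.5000+2.5981i]
Zero-padded 5-point DFT provides frequency interpolation.

DFT_5([x, 0, ...]) = [5, 2.9271-2.8532i, -0.4271-1.7634i, -0.4271+1.7634i, 2.9271+2.8532i]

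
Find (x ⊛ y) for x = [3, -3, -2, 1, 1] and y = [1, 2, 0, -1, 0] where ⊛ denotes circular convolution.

(x ⊛ y)[n] = Σ(m=0 to 4) x[m] · y[(n-m) mod 5]

Computing each output sample:
(x ⊛ y)[0] = 7
(x ⊛ y)[1] = 2
(x ⊛ y)[2] = -9
(x ⊛ y)[3] = -6
(x ⊛ y)[4] = 6

x ⊛ y = [7, 2, -9, -6, 6]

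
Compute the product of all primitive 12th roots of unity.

The primitive 12th roots of unity are ω_12^k for k coprime to 12: k ∈ {1, 5, 7, 11}
Their product equals the constant term of the cyclotomic polynomial Φ_12(x) up to sign.
For n ≥ 3, the product of all primitive nth roots of unity is 1. (For n=1 it is 1; for n=2 it is -1.)

1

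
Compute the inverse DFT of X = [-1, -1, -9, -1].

x[n] = (1/4) Σ(k=0 to 3) X[k] · e^(2πikn/4)

Computing each x[n]:
x[0] = -3
x[1] = 2
x[2] = -2
x[3] = 2

x = [-3, 2, -2, 2]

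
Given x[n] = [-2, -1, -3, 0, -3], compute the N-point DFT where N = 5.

X[k] = Σ(n=0 to 4) x[n] · ω_5^(nk)
where ω_5 = e^(-2πi/5)

Computing each X[k]:
X[0] = -9
X[1] = -0.8090-0.1388i
X[2] = 0.3090-4.0287i
X[3] = 0.3090+4.0287i
X[4] = -0.8090+0.1388i

X = [-9, -0.8090-0.1388i, 0.3090-4.0287i, 0.3090+4.0287i, -0.8090+0.1388i]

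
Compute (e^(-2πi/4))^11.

Since ω_4^4 = 1, powers reduce modulo 4.
11 mod 4 = 3
So ω_4^11 = ω_4^3 = e^(-2πi·3/4)

ω_4^11 = ω_4^3 = 1i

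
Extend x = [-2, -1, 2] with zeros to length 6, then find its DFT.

Original 3-point DFT: [-1, -2.5000+2.5981i, -2.5000-2.5981i]
Zero-padded 6-point DFT provides frequency interpolation.

DFT_6([x, 0, ...]) = [-1, -3.5000-0.8660i, -2.5000+2.5981i, 1, -2.5000-2.5981i, -3.5000+0.8660i]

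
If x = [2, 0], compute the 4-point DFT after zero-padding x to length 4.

Original 2-point DFT: [2, 2]
Zero-padded 4-point DFT provides frequency interpolation.

DFT_4([x, 0, ...]) = [2, 2, 2, 2]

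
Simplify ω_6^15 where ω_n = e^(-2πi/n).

Since ω_6^6 = 1, powers reduce modulo 6.
15 mod 6 = 3
So ω_6^15 = ω_6^3 = e^(-2πi·3/6)

ω_6^15 = ω_6^3 = -1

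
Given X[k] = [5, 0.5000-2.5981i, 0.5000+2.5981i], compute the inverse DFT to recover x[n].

x[n] = (1/3) Σ(k=0 to 2) X[k] · e^(2πikn/3)

Computing each x[n]:
x[0] = 2
x[1] = 3
x[2] = 0

x = [2, 3, 0]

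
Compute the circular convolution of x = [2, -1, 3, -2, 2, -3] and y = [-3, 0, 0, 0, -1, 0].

(x ⊛ y)[n] = Σ(m=0 to 5) x[m] · y[(n-m) mod 6]

Computing each output sample:
(x ⊛ y)[0] = -9
(x ⊛ y)[1] = 5
(x ⊛ y)[2] = -11
(x ⊛ y)[3] = 9
(x ⊛ y)[4] = -8
(x ⊛ y)[5] = 10

x ⊛ y = [-9, 5, -11, 9, -8, 10]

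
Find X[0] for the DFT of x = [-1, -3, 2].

X[0] = Σ(n=0 to 2) x[n] · ω_3^0 = Σ x[n]
= (-1) + (-3) + (2)

X[0] = -2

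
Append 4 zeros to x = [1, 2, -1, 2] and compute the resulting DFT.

Original 4-point DFT: [4, 2, -4, 2]
Zero-padded 8-point DFT provides frequency interpolation.

DFT_8([x, 0, ...]) = [4, 1.0000-1.8284i, 2, 1.0000-3.8284i, -4, 1.0000+3.8284i, 2, 1.0000+1.8284i]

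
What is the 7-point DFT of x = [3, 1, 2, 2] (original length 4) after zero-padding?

Original 4-point DFT: [8, 1+1i, 2, 1-1i]
Zero-padded 7-point DFT provides frequency interpolation.

DFT_7([x, 0, ...]) = [8, 1.3765-3.5995i, 2.2225+1.4565i, 2.9010-0.8201i, 2.9010+0.8201i, 2.2225-1.4565i, 1.3765+3.5995i]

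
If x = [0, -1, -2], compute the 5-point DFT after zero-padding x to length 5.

Original 3-point DFT: [-3, 1.5000-0.8660i, 1.5000+0.8660i]
Zero-padded 5-point DFT provides frequency interpolation.

DFT_5([x, 0, ...]) = [-3, 1.3090+2.1266i, 0.1910-1.3143i, 0.1910+1.3143i, 1.3090-2.1266i]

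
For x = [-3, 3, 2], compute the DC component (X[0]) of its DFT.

X[0] = Σ(n=0 to 2) x[n] · ω_3^0 = Σ x[n]
= (-3) + (3) + (2)

X[0] = 2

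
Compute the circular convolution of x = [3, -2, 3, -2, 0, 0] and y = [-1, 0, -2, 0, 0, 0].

(x ⊛ y)[n] = Σ(m=0 to 5) x[m] · y[(n-m) mod 6]

Computing each output sample:
(x ⊛ y)[0] = -3
(x ⊛ y)[1] = 2
(x ⊛ y)[2] = -9
(x ⊛ y)[3] = 6
(x ⊛ y)[4] = -6
(x ⊛ y)[5] = 4

x ⊛ y = [-3, 2, -9, 6, -6, 4]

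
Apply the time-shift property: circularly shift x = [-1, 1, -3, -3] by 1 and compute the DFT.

Time shift by 1: X_shifted[k] = ω_4^(1k) · X[k]
Shifted x = [-3, -1, 1, -3]

DFT(x[n-1]) = [-6, -4-2i, 2, -4+2i]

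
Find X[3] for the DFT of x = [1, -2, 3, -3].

X[3] = Σ(n=0 to 3) x[n] · ω_4^(3n) where ω_4 = e^(-2πi/4)
= (1)·ω_4^0 + (-2)·ω_4^3 + (3)·ω_4^6 + (-3)·ω_4^9

X[3] = -2+1i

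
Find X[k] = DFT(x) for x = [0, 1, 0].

X[k] = Σ(n=0 to 2) x[n] · ω_3^(nk)
where ω_3 = e^(-2πi/3)

Computing each X[k]:
X[0] = 1
X[1] = -0.5000-0.8660i
X[2] = -0.5000+0.8660i

X = [1, -0.5000-0.8660i, -0.5000+0.8660i]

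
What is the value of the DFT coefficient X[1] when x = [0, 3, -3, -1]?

X[1] = Σ(n=0 to 3) x[n] · ω_4^(1n) where ω_4 = e^(-2πi/4)
= (0)·ω_4^0 + (3)·ω_4^1 + (-3)·ω_4^2 + (-1)·ω_4^3

X[1] = 3-4i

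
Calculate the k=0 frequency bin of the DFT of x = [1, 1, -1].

X[0] = Σ(n=0 to 2) x[n] · ω_3^0 = Σ x[n]
= (1) + (1) + (-1)

X[0] = 1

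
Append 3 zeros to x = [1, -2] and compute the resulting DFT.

Original 2-point DFT: [-1, 3]
Zero-padded 5-point DFT provides frequency interpolation.

DFT_5([x, 0, ...]) = [-1, 0.3820+1.9021i, 2.6180+1.1756i, 2.6180-1.1756i, 0.3820-1.9021i]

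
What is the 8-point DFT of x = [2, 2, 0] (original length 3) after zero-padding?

Original 3-point DFT: [4, 1.0000-1.7321i, 1.0000+1.7321i]
Zero-padded 8-point DFT provides frequency interpolation.

DFT_8([x, 0, ...]) = [4, 3.4142-1.4142i, 2-2i, 0.5858-1.4142i, 0, 0.5858+1.4142i, 2+2i, 3.4142+1.4142i]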